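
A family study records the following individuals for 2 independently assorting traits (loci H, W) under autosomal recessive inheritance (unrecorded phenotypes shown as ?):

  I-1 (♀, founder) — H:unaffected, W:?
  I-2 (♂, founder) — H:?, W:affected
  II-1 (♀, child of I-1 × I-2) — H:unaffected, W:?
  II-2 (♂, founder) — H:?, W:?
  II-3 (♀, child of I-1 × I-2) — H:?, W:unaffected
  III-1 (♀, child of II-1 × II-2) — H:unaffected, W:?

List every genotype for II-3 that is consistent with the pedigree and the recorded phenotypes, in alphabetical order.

H/I-1 un ·: HH|Hh
H/I-2 ? ·: HH|Hh|hh
H/II-1 un I-1×I-2: HH|Hh
H/II-2 ? ·: HH|Hh|hh
H/II-3 ? I-1×I-2: HH|Hh|hh
H/III-1 un II-1×II-2: HH|Hh
⇒ H over [I-1,I-2,II-1,II-2,II-3,III-1]: 82 consistent
W/I-1 ? ·: WW|Ww
W/I-2 aff ·: ww
W/II-1 ? I-1×I-2: Ww|ww
W/II-2 ? ·: WW|Ww|ww
W/II-3 un I-1×I-2: Ww
W/III-1 ? II-1×II-2: WW|Ww|ww
⇒ W over [I-1,I-2,II-1,II-2,II-3,III-1]: 18 consistent

II-3 ∈ {HH Ww, Hh Ww, hh Ww}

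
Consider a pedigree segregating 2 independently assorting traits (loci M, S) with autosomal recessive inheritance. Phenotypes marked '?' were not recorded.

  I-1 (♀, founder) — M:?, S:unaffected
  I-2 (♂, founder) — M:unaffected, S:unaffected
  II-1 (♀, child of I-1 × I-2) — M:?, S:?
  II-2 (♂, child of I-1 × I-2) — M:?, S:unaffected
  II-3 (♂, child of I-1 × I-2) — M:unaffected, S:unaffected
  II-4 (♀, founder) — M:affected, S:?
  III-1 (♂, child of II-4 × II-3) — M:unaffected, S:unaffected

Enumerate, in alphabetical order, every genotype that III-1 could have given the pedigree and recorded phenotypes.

III-1 ∈ {Mm SS, Mm Ss}

M/I-1 ? ·: MM|Mm|mm
M/I-2 un ·: MM|Mm
M/II-1 ? I-1×I-2: MM|Mm|mm
M/II-2 ? I-1×I-2: MM|Mm|mm
M/II-3 un I-1×I-2: MM|Mm
M/II-4 aff ·: mm
M/III-1 un II-4×II-3: Mm
⇒ M over [I-1,I-2,II-1,II-2,II-3,II-4,III-1]: 40 consistent
S/I-1 un ·: SS|Ss
S/I-2 un ·: SS|Ss
S/II-1 ? I-1×I-2: SS|Ss|ss
S/II-2 un I-1×I-2: SS|Ss
S/II-3 un I-1×I-2: SS|Ss
S/II-4 ? ·: SS|Ss|ss
S/III-1 un II-4×II-3: SS|Ss
⇒ S over [I-1,I-2,II-1,II-2,II-3,II-4,III-1]: 130 consistent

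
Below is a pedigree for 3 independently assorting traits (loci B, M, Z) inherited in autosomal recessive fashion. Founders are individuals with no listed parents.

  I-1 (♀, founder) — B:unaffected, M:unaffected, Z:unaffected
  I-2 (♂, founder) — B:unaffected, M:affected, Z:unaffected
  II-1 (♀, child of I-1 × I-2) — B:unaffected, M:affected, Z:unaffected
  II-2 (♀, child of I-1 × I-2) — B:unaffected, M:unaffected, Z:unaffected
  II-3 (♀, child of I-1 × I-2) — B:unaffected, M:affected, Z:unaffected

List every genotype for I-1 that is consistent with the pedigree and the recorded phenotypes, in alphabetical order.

B/I-1 un ·: BB|Bb
B/I-2 un ·: BB|Bb
B/II-1 un I-1×I-2: BB|Bb
B/II-2 un I-1×I-2: BB|Bb
B/II-3 un I-1×I-2: BB|Bb
⇒ B over [I-1,I-2,II-1,II-2,II-3]: 25 consistent
M/I-1 un ·: Mm
M/I-2 aff ·: mm
M/II-1 aff I-1×I-2: mm
M/II-2 un I-1×I-2: Mm
M/II-3 aff I-1×I-2: mm
⇒ M over [I-1,I-2,II-1,II-2,II-3]: 1 consistent
Z/I-1 un ·: ZZ|Zz
Z/I-2 un ·: ZZ|Zz
Z/II-1 un I-1×I-2: ZZ|Zz
Z/II-2 un I-1×I-2: ZZ|Zz
Z/II-3 un I-1×I-2: ZZ|Zz
⇒ Z over [I-1,I-2,II-1,II-2,II-3]: 25 consistent

I-1 ∈ {BB Mm ZZ, BB Mm Zz, Bb Mm ZZ, Bb Mm Zz}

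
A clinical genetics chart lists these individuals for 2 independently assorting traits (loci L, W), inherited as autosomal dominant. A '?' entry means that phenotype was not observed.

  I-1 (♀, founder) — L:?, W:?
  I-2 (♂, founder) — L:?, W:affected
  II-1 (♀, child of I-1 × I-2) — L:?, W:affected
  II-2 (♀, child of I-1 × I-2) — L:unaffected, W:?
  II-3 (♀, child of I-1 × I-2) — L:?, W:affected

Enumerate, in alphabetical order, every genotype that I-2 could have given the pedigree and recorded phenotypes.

L/I-1 ? ·: ll|Ll
L/I-2 ? ·: ll|Ll
L/II-1 ? I-1×I-2: ll|Ll|LL
L/II-2 un I-1×I-2: ll
L/II-3 ? I-1×I-2: ll|Ll|LL
⇒ L over [I-1,I-2,II-1,II-2,II-3]: 18 consistent
W/I-1 ? ·: ww|Ww|WW
W/I-2 aff ·: Ww|WW
W/II-1 aff I-1×I-2: Ww|WW
W/II-2 ? I-1×I-2: ww|Ww|WW
W/II-3 aff I-1×I-2: Ww|WW
⇒ W over [I-1,I-2,II-1,II-2,II-3]: 32 consistent

I-2 ∈ {Ll WW, Ll Ww, ll WW, ll Ww}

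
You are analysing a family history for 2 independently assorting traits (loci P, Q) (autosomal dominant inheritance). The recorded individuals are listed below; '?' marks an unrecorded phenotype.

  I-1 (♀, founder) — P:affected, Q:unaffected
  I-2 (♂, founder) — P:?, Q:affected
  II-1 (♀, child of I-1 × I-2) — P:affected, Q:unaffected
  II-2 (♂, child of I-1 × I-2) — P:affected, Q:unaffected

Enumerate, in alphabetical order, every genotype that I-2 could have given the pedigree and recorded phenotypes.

P/I-1 aff ·: Pp|PP
P/I-2 ? ·: pp|Pp|PP
P/II-1 aff I-1×I-2: Pp|PP
P/II-2 aff I-1×I-2: Pp|PP
⇒ P over [I-1,I-2,II-1,II-2]: 15 consistent
Q/I-1 un ·: qq
Q/I-2 aff ·: Qq
Q/II-1 un I-1×I-2: qq
Q/II-2 un I-1×I-2: qq
⇒ Q over [I-1,I-2,II-1,II-2]: 1 consistent

I-2 ∈ {PP Qq, Pp Qq, pp Qq}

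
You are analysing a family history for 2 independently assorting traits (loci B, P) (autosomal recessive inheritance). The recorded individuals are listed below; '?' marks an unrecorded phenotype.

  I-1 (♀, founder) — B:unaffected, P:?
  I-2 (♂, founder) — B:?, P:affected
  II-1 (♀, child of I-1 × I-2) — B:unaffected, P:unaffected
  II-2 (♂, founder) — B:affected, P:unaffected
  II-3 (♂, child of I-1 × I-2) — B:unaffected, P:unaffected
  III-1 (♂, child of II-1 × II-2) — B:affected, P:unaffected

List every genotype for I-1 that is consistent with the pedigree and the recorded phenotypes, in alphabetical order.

B/I-1 un ·: BB|Bb
B/I-2 ? ·: BB|Bb|bb
B/II-1 un I-1×I-2: Bb
B/II-2 aff ·: bb
B/II-3 un I-1×I-2: BB|Bb
B/III-1 aff II-1×II-2: bb
⇒ B over [I-1,I-2,II-1,II-2,II-3,III-1]: 8 consistent
P/I-1 ? ·: PP|Pp
P/I-2 aff ·: pp
P/II-1 un I-1×I-2: Pp
P/II-2 un ·: PP|Pp
P/II-3 un I-1×I-2: Pp
P/III-1 un II-1×II-2: PP|Pp
⇒ P over [I-1,I-2,II-1,II-2,II-3,III-1]: 8 consistent

I-1 ∈ {BB PP, BB Pp, Bb PP, Bb Pp}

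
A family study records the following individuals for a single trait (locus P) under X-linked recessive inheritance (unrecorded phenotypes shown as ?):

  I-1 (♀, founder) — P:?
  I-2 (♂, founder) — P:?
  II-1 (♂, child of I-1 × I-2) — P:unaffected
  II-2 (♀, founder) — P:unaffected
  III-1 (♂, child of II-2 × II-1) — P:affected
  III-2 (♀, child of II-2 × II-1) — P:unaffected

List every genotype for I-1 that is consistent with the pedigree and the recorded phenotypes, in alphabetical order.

I-1 ∈ {X^PX^P, X^PX^p}

P/I-1 ? ·: X^PX^P|X^PX^p
P/I-2 ? ·: X^PY|X^pY
P/II-1 un I-1×I-2: X^PY
P/II-2 un ·: X^PX^p
P/III-1 aff II-2×II-1: X^pY
P/III-2 un II-2×II-1: X^PX^P|X^PX^p
⇒ P over [I-1,I-2,II-1,II-2,III-1,III-2]: 8 consistent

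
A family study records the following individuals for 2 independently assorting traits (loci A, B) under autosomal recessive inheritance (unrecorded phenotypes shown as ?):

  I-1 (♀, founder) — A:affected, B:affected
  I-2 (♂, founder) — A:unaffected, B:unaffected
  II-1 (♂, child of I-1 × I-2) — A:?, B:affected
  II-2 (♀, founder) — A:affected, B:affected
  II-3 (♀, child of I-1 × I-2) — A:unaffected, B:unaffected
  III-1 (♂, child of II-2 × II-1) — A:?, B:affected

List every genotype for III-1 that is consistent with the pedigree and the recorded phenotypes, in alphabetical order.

A/I-1 aff ·: aa
A/I-2 un ·: AA|Aa
A/II-1 ? I-1×I-2: Aa|aa
A/II-2 aff ·: aa
A/II-3 un I-1×I-2: Aa
A/III-1 ? II-2×II-1: Aa|aa
⇒ A over [I-1,I-2,II-1,II-2,II-3,III-1]: 5 consistent
B/I-1 aff ·: bb
B/I-2 un ·: Bb
B/II-1 aff I-1×I-2: bb
B/II-2 aff ·: bb
B/II-3 un I-1×I-2: Bb
B/III-1 aff II-2×II-1: bb
⇒ B over [I-1,I-2,II-1,II-2,II-3,III-1]: 1 consistent

III-1 ∈ {Aa bb, aa bb}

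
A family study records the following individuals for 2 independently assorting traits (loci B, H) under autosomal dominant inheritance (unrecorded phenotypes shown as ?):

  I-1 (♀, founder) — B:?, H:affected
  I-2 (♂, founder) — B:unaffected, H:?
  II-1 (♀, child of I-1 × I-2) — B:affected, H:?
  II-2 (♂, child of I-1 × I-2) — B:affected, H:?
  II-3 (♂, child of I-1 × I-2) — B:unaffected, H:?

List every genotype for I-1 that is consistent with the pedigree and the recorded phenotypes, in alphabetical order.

B/I-1 ? ·: Bb
B/I-2 un ·: bb
B/II-1 aff I-1×I-2: Bb
B/II-2 aff I-1×I-2: Bb
B/II-3 un I-1×I-2: bb
⇒ B over [I-1,I-2,II-1,II-2,II-3]: 1 consistent
H/I-1 aff ·: Hh|HH
H/I-2 ? ·: hh|Hh|HH
H/II-1 ? I-1×I-2: hh|Hh|HH
H/II-2 ? I-1×I-2: hh|Hh|HH
H/II-3 ? I-1×I-2: hh|Hh|HH
⇒ H over [I-1,I-2,II-1,II-2,II-3]: 53 consistent

I-1 ∈ {Bb HH, Bb Hh}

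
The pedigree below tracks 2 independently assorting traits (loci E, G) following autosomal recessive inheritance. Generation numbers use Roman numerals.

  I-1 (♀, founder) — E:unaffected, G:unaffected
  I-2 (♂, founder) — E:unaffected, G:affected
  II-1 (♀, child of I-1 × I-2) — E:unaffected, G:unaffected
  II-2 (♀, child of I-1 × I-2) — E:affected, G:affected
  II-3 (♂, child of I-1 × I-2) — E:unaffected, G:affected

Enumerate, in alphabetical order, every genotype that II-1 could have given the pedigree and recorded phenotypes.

E/I-1 un ·: Ee
E/I-2 un ·: Ee
E/II-1 un I-1×I-2: EE|Ee
E/II-2 aff I-1×I-2: ee
E/II-3 un I-1×I-2: EE|Ee
⇒ E over [I-1,I-2,II-1,II-2,II-3]: 4 consistent
G/I-1 un ·: Gg
G/I-2 aff ·: gg
G/II-1 un I-1×I-2: Gg
G/II-2 aff I-1×I-2: gg
G/II-3 aff I-1×I-2: gg
⇒ G over [I-1,I-2,II-1,II-2,II-3]: 1 consistent

II-1 ∈ {EE Gg, Ee Gg}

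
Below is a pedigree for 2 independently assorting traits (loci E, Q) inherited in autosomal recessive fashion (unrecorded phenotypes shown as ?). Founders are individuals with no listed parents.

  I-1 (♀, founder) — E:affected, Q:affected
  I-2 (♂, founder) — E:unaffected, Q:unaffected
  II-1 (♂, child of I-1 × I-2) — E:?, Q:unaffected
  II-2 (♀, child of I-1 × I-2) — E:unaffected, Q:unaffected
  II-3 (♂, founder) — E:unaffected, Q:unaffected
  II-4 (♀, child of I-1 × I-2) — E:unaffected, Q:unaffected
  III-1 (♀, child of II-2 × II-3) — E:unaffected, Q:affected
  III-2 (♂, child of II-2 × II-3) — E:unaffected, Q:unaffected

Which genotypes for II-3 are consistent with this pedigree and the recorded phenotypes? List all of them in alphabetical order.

II-3 ∈ {EE Qq, Ee Qq}

E/I-1 aff ·: ee
E/I-2 un ·: EE|Ee
E/II-1 ? I-1×I-2: Ee|ee
E/II-2 un I-1×I-2: Ee
E/II-3 un ·: EE|Ee
E/II-4 un I-1×I-2: Ee
E/III-1 un II-2×II-3: EE|Ee
E/III-2 un II-2×II-3: EE|Ee
⇒ E over [I-1,I-2,II-1,II-2,II-3,II-4,III-1,III-2]: 24 consistent
Q/I-1 aff ·: qq
Q/I-2 un ·: QQ|Qq
Q/II-1 un I-1×I-2: Qq
Q/II-2 un I-1×I-2: Qq
Q/II-3 un ·: Qq
Q/II-4 un I-1×I-2: Qq
Q/III-1 aff II-2×II-3: qq
Q/III-2 un II-2×II-3: QQ|Qq
⇒ Q over [I-1,I-2,II-1,II-2,II-3,II-4,III-1,III-2]: 4 consistent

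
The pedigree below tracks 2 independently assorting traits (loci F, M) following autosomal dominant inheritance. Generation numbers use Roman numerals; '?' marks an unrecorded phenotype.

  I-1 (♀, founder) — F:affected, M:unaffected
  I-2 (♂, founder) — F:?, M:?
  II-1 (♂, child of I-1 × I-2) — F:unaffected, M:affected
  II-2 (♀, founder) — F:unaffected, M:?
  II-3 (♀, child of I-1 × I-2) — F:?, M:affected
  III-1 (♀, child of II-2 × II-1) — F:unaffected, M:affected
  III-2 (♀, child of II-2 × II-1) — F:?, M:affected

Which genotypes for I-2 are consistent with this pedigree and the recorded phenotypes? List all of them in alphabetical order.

I-2 ∈ {Ff MM, Ff Mm, ff MM, ff Mm}

F/I-1 aff ·: Ff
F/I-2 ? ·: ff|Ff
F/II-1 un I-1×I-2: ff
F/II-2 un ·: ff
F/II-3 ? I-1×I-2: ff|Ff|FF
F/III-1 un II-2×II-1: ff
F/III-2 ? II-2×II-1: ff
⇒ F over [I-1,I-2,II-1,II-2,II-3,III-1,III-2]: 5 consistent
M/I-1 un ·: mm
M/I-2 ? ·: Mm|MM
M/II-1 aff I-1×I-2: Mm
M/II-2 ? ·: mm|Mm|MM
M/II-3 aff I-1×I-2: Mm
M/III-1 aff II-2×II-1: Mm|MM
M/III-2 aff II-2×II-1: Mm|MM
⇒ M over [I-1,I-2,II-1,II-2,II-3,III-1,III-2]: 18 consistent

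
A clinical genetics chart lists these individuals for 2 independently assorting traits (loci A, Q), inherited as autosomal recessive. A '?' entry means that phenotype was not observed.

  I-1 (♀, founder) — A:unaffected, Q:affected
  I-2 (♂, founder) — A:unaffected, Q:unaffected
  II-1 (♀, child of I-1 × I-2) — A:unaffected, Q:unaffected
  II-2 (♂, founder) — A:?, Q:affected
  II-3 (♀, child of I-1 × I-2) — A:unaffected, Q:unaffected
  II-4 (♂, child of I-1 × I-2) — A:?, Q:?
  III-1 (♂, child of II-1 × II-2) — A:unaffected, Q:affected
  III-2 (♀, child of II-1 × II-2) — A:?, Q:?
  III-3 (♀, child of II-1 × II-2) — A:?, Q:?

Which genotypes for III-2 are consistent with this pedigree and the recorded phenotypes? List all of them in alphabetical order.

III-2 ∈ {AA Qq, AA qq, Aa Qq, Aa qq, aa Qq, aa qq}

A/I-1 un ·: AA|Aa
A/I-2 un ·: AA|Aa
A/II-1 un I-1×I-2: AA|Aa
A/II-2 ? ·: AA|Aa|aa
A/II-3 un I-1×I-2: AA|Aa
A/II-4 ? I-1×I-2: AA|Aa|aa
A/III-1 un II-1×II-2: AA|Aa
A/III-2 ? II-1×II-2: AA|Aa|aa
A/III-3 ? II-1×II-2: AA|Aa|aa
⇒ A over [I-1,I-2,II-1,II-2,II-3,II-4,III-1,III-2,III-3]: 570 consistent
Q/I-1 aff ·: qq
Q/I-2 un ·: QQ|Qq
Q/II-1 un I-1×I-2: Qq
Q/II-2 aff ·: qq
Q/II-3 un I-1×I-2: Qq
Q/II-4 ? I-1×I-2: Qq|qq
Q/III-1 aff II-1×II-2: qq
Q/III-2 ? II-1×II-2: Qq|qq
Q/III-3 ? II-1×II-2: Qq|qq
⇒ Q over [I-1,I-2,II-1,II-2,II-3,II-4,III-1,III-2,III-3]: 12 consistent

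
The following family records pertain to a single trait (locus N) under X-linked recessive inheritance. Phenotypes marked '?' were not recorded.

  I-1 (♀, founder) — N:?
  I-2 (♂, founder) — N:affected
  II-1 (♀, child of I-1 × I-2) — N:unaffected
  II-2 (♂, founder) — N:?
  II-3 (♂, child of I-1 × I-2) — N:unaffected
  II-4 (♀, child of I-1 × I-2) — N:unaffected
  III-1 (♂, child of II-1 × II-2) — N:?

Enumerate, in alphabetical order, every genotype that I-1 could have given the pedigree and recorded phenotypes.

N/I-1 ? ·: X^NX^N|X^NX^n
N/I-2 aff ·: X^nY
N/II-1 un I-1×I-2: X^NX^n
N/II-2 ? ·: X^NY|X^nY
N/II-3 un I-1×I-2: X^NY
N/II-4 un I-1×I-2: X^NX^n
N/III-1 ? II-1×II-2: X^NY|X^nY
⇒ N over [I-1,I-2,II-1,II-2,II-3,II-4,III-1]: 8 consistent

I-1 ∈ {X^NX^N, X^NX^n}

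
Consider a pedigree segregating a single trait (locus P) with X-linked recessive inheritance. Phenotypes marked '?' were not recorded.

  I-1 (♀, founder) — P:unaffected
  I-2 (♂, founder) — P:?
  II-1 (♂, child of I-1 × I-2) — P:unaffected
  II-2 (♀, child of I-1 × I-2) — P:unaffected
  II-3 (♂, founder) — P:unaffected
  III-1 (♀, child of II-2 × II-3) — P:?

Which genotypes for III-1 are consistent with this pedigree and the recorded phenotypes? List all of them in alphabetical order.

P/I-1 un ·: X^PX^P|X^PX^p
P/I-2 ? ·: X^PY|X^pY
P/II-1 un I-1×I-2: X^PY
P/II-2 un I-1×I-2: X^PX^P|X^PX^p
P/II-3 un ·: X^PY
P/III-1 ? II-2×II-3: X^PX^P|X^PX^p
⇒ P over [I-1,I-2,II-1,II-2,II-3,III-1]: 8 consistent

III-1 ∈ {X^PX^P, X^PX^p}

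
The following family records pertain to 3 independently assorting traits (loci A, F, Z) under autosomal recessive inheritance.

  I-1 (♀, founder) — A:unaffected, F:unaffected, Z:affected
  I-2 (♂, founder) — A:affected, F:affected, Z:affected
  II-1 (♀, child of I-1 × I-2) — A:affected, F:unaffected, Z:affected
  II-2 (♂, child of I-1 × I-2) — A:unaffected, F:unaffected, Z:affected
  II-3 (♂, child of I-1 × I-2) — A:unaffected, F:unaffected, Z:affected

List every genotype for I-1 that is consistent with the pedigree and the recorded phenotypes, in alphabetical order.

I-1 ∈ {Aa FF zz, Aa Ff zz}

A/I-1 un ·: Aa
A/I-2 aff ·: aa
A/II-1 aff I-1×I-2: aa
A/II-2 un I-1×I-2: Aa
A/II-3 un I-1×I-2: Aa
⇒ A over [I-1,I-2,II-1,II-2,II-3]: 1 consistent
F/I-1 un ·: FF|Ff
F/I-2 aff ·: ff
F/II-1 un I-1×I-2: Ff
F/II-2 un I-1×I-2: Ff
F/II-3 un I-1×I-2: Ff
⇒ F over [I-1,I-2,II-1,II-2,II-3]: 2 consistent
Z/I-1 aff ·: zz
Z/I-2 aff ·: zz
Z/II-1 aff I-1×I-2: zz
Z/II-2 aff I-1×I-2: zz
Z/II-3 aff I-1×I-2: zz
⇒ Z over [I-1,I-2,II-1,II-2,II-3]: 1 consistent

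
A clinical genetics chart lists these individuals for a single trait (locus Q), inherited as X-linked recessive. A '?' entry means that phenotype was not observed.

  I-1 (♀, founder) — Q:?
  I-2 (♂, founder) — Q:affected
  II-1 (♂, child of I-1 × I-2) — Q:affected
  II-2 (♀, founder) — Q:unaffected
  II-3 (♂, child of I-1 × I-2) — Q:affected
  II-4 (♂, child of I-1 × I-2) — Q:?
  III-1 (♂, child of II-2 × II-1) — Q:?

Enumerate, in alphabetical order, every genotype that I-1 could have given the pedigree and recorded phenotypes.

Q/I-1 ? ·: X^QX^q|X^qX^q
Q/I-2 aff ·: X^qY
Q/II-1 aff I-1×I-2: X^qY
Q/II-2 un ·: X^QX^Q|X^QX^q
Q/II-3 aff I-1×I-2: X^qY
Q/II-4 ? I-1×I-2: X^QY|X^qY
Q/III-1 ? II-2×II-1: X^QY|X^qY
⇒ Q over [I-1,I-2,II-1,II-2,II-3,II-4,III-1]: 9 consistent

I-1 ∈ {X^QX^q, X^qX^q}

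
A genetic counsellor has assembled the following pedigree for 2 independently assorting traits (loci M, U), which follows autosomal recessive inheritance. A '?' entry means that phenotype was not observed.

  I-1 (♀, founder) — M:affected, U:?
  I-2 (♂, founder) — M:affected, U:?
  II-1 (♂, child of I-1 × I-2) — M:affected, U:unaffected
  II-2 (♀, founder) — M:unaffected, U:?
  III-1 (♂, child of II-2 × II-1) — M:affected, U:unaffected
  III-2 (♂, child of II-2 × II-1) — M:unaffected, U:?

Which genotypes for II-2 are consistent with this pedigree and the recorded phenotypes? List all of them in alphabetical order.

M/I-1 aff ·: mm
M/I-2 aff ·: mm
M/II-1 aff I-1×I-2: mm
M/II-2 un ·: Mm
M/III-1 aff II-2×II-1: mm
M/III-2 un II-2×II-1: Mm
⇒ M over [I-1,I-2,II-1,II-2,III-1,III-2]: 1 consistent
U/I-1 ? ·: UU|Uu|uu
U/I-2 ? ·: UU|Uu|uu
U/II-1 un I-1×I-2: UU|Uu
U/II-2 ? ·: UU|Uu|uu
U/III-1 un II-2×II-1: UU|Uu
U/III-2 ? II-2×II-1: UU|Uu|uu
⇒ U over [I-1,I-2,II-1,II-2,III-1,III-2]: 108 consistent

II-2 ∈ {Mm UU, Mm Uu, Mm uu}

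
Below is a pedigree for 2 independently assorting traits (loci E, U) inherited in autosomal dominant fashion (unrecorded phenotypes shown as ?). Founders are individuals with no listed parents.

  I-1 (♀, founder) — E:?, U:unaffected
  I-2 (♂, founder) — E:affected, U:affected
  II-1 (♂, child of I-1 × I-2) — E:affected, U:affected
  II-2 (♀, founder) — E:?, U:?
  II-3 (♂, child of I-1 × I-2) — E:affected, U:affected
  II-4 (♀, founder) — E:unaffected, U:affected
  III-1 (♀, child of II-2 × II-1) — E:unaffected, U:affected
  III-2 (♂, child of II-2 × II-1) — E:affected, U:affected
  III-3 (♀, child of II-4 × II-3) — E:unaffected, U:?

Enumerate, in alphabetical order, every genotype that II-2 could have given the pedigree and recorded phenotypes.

E/I-1 ? ·: ee|Ee|EE
E/I-2 aff ·: Ee|EE
E/II-1 aff I-1×I-2: Ee
E/II-2 ? ·: ee|Ee
E/II-3 aff I-1×I-2: Ee
E/II-4 un ·: ee
E/III-1 un II-2×II-1: ee
E/III-2 aff II-2×II-1: Ee|EE
E/III-3 un II-4×II-3: ee
⇒ E over [I-1,I-2,II-1,II-2,II-3,II-4,III-1,III-2,III-3]: 15 consistent
U/I-1 un ·: uu
U/I-2 aff ·: Uu|UU
U/II-1 aff I-1×I-2: Uu
U/II-2 ? ·: uu|Uu|UU
U/II-3 aff I-1×I-2: Uu
U/II-4 aff ·: Uu|UU
U/III-1 aff II-2×II-1: Uu|UU
U/III-2 aff II-2×II-1: Uu|UU
U/III-3 ? II-4×II-3: uu|Uu|UU
⇒ U over [I-1,I-2,II-1,II-2,II-3,II-4,III-1,III-2,III-3]: 90 consistent

II-2 ∈ {Ee UU, Ee Uu, Ee uu, ee UU, ee Uu, ee uu}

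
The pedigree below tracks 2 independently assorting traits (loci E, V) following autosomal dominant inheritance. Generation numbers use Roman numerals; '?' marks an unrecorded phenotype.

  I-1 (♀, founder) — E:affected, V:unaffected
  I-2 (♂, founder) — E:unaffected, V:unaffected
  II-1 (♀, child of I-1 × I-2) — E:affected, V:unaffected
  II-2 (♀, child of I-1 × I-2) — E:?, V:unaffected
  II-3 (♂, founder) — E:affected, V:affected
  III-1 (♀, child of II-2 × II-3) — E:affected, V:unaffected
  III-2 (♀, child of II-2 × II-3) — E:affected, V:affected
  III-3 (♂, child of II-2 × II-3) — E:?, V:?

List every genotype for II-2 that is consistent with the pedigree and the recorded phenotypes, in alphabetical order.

II-2 ∈ {Ee vv, ee vv}

E/I-1 aff ·: Ee|EE
E/I-2 un ·: ee
E/II-1 aff I-1×I-2: Ee
E/II-2 ? I-1×I-2: ee|Ee
E/II-3 aff ·: Ee|EE
E/III-1 aff II-2×II-3: Ee|EE
E/III-2 aff II-2×II-3: Ee|EE
E/III-3 ? II-2×II-3: ee|Ee|EE
⇒ E over [I-1,I-2,II-1,II-2,II-3,III-1,III-2,III-3]: 43 consistent
V/I-1 un ·: vv
V/I-2 un ·: vv
V/II-1 un I-1×I-2: vv
V/II-2 un I-1×I-2: vv
V/II-3 aff ·: Vv
V/III-1 un II-2×II-3: vv
V/III-2 aff II-2×II-3: Vv
V/III-3 ? II-2×II-3: vv|Vv
⇒ V over [I-1,I-2,II-1,II-2,II-3,III-1,III-2,III-3]: 2 consistent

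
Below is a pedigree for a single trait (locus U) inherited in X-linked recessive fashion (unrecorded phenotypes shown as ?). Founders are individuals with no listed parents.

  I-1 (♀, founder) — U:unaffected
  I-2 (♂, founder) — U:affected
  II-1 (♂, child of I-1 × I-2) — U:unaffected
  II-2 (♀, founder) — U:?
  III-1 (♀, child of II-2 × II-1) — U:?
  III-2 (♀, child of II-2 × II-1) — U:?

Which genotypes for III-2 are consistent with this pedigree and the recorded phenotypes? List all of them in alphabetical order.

III-2 ∈ {X^UX^U, X^UX^u}

U/I-1 un ·: X^UX^U|X^UX^u
U/I-2 aff ·: X^uY
U/II-1 un I-1×I-2: X^UY
U/II-2 ? ·: X^UX^U|X^UX^u|X^uX^u
U/III-1 ? II-2×II-1: X^UX^U|X^UX^u
U/III-2 ? II-2×II-1: X^UX^U|X^UX^u
⇒ U over [I-1,I-2,II-1,II-2,III-1,III-2]: 12 consistent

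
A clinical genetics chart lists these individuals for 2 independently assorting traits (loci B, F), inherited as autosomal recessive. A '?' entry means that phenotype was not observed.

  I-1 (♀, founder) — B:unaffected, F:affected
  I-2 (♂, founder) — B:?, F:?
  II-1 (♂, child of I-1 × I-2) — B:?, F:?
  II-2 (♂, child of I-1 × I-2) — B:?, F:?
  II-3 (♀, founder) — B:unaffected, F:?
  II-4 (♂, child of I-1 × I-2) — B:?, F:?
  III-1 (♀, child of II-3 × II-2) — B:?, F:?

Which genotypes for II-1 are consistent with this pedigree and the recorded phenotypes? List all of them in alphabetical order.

B/I-1 un ·: BB|Bb
B/I-2 ? ·: BB|Bb|bb
B/II-1 ? I-1×I-2: BB|Bb|bb
B/II-2 ? I-1×I-2: BB|Bb|bb
B/II-3 un ·: BB|Bb
B/II-4 ? I-1×I-2: BB|Bb|bb
B/III-1 ? II-3×II-2: BB|Bb|bb
⇒ B over [I-1,I-2,II-1,II-2,II-3,II-4,III-1]: 203 consistent
F/I-1 aff ·: ff
F/I-2 ? ·: FF|Ff|ff
F/II-1 ? I-1×I-2: Ff|ff
F/II-2 ? I-1×I-2: Ff|ff
F/II-3 ? ·: FF|Ff|ff
F/II-4 ? I-1×I-2: Ff|ff
F/III-1 ? II-3×II-2: FF|Ff|ff
⇒ F over [I-1,I-2,II-1,II-2,II-3,II-4,III-1]: 55 consistent

II-1 ∈ {BB Ff, BB ff, Bb Ff, Bb ff, bb Ff, bb ff}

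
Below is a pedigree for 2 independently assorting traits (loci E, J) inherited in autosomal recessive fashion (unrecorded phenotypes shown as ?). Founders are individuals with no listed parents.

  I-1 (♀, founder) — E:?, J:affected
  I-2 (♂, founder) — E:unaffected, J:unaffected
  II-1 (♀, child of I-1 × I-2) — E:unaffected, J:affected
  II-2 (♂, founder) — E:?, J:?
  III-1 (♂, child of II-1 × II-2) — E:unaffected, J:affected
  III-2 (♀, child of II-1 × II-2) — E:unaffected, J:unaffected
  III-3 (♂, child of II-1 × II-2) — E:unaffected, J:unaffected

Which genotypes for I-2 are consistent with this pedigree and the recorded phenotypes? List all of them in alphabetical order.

E/I-1 ? ·: EE|Ee|ee
E/I-2 un ·: EE|Ee
E/II-1 un I-1×I-2: EE|Ee
E/II-2 ? ·: EE|Ee|ee
E/III-1 un II-1×II-2: EE|Ee
E/III-2 un II-1×II-2: EE|Ee
E/III-3 un II-1×II-2: EE|Ee
⇒ E over [I-1,I-2,II-1,II-2,III-1,III-2,III-3]: 125 consistent
J/I-1 aff ·: jj
J/I-2 un ·: Jj
J/II-1 aff I-1×I-2: jj
J/II-2 ? ·: Jj
J/III-1 aff II-1×II-2: jj
J/III-2 un II-1×II-2: Jj
J/III-3 un II-1×II-2: Jj
⇒ J over [I-1,I-2,II-1,II-2,III-1,III-2,III-3]: 1 consistent

I-2 ∈ {EE Jj, Ee Jj}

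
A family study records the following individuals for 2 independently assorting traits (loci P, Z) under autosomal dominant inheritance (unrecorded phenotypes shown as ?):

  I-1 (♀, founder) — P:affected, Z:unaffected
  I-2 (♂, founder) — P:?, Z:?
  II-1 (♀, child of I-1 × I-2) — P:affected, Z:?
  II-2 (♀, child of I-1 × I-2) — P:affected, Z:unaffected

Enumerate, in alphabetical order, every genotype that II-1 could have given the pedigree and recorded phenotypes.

P/I-1 aff ·: Pp|PP
P/I-2 ? ·: pp|Pp|PP
P/II-1 aff I-1×I-2: Pp|PP
P/II-2 aff I-1×I-2: Pp|PP
⇒ P over [I-1,I-2,II-1,II-2]: 15 consistent
Z/I-1 un ·: zz
Z/I-2 ? ·: zz|Zz
Z/II-1 ? I-1×I-2: zz|Zz
Z/II-2 un I-1×I-2: zz
⇒ Z over [I-1,I-2,II-1,II-2]: 3 consistent

II-1 ∈ {PP Zz, PP zz, Pp Zz, Pp zz}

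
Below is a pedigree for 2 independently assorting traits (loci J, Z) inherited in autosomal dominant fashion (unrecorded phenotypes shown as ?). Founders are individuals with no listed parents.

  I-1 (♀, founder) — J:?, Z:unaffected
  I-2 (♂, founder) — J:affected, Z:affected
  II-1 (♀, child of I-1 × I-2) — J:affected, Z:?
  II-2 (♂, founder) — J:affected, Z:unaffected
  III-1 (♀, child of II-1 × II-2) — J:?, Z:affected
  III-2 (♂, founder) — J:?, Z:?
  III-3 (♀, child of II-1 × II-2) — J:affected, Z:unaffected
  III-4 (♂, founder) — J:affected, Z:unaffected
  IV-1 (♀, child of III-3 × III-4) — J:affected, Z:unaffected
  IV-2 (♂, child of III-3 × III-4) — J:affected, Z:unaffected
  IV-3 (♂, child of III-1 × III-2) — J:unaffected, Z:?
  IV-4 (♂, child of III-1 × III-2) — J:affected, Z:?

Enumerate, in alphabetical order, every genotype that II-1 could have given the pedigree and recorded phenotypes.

J/I-1 ? ·: jj|Jj|JJ
J/I-2 aff ·: Jj|JJ
J/II-1 aff I-1×I-2: Jj|JJ
J/II-2 aff ·: Jj|JJ
J/III-1 ? II-1×II-2: jj|Jj
J/III-2 ? ·: jj|Jj
J/III-3 aff II-1×II-2: Jj|JJ
J/III-4 aff ·: Jj|JJ
J/IV-1 aff III-3×III-4: Jj|JJ
J/IV-2 aff III-3×III-4: Jj|JJ
J/IV-3 un III-1×III-2: jj
J/IV-4 aff III-1×III-2: Jj|JJ
⇒ J over [I-1,I-2,II-1,II-2,III-1,III-2,III-3,III-4,IV-1,IV-2,IV-3,IV-4]: 611 consistent
Z/I-1 un ·: zz
Z/I-2 aff ·: Zz|ZZ
Z/II-1 ? I-1×I-2: Zz
Z/II-2 un ·: zz
Z/III-1 aff II-1×II-2: Zz
Z/III-2 ? ·: zz|Zz|ZZ
Z/III-3 un II-1×II-2: zz
Z/III-4 un ·: zz
Z/IV-1 un III-3×III-4: zz
Z/IV-2 un III-3×III-4: zz
Z/IV-3 ? III-1×III-2: zz|Zz|ZZ
Z/IV-4 ? III-1×III-2: zz|Zz|ZZ
⇒ Z over [I-1,I-2,II-1,II-2,III-1,III-2,III-3,III-4,IV-1,IV-2,IV-3,IV-4]: 34 consistent

II-1 ∈ {JJ Zz, Jj Zz}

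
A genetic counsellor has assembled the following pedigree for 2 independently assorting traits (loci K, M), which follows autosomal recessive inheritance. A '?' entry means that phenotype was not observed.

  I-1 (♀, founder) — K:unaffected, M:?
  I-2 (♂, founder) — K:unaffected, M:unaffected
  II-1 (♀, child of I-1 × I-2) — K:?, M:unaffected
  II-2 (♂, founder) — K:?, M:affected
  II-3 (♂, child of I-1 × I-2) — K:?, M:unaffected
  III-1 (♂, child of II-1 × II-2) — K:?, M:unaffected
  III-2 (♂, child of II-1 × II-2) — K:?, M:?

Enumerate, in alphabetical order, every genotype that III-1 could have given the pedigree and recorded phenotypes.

III-1 ∈ {KK Mm, Kk Mm, kk Mm}

K/I-1 un ·: KK|Kk
K/I-2 un ·: KK|Kk
K/II-1 ? I-1×I-2: KK|Kk|kk
K/II-2 ? ·: KK|Kk|kk
K/II-3 ? I-1×I-2: KK|Kk|kk
K/III-1 ? II-1×II-2: KK|Kk|kk
K/III-2 ? II-1×II-2: KK|Kk|kk
⇒ K over [I-1,I-2,II-1,II-2,II-3,III-1,III-2]: 185 consistent
M/I-1 ? ·: MM|Mm|mm
M/I-2 un ·: MM|Mm
M/II-1 un I-1×I-2: MM|Mm
M/II-2 aff ·: mm
M/II-3 un I-1×I-2: MM|Mm
M/III-1 un II-1×II-2: Mm
M/III-2 ? II-1×II-2: Mm|mm
⇒ M over [I-1,I-2,II-1,II-2,II-3,III-1,III-2]: 23 consistent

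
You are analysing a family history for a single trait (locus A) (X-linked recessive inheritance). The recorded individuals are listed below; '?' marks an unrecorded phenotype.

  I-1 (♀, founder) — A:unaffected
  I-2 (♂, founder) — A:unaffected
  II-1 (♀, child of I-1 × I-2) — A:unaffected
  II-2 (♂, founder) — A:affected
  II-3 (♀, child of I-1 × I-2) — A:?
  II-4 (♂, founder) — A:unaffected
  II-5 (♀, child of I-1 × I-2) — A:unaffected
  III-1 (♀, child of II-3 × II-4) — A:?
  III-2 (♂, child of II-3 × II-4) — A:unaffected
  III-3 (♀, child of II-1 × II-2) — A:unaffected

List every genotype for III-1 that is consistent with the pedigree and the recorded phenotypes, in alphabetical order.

A/I-1 un ·: X^AX^A|X^AX^a
A/I-2 un ·: X^AY
A/II-1 un I-1×I-2: X^AX^A|X^AX^a
A/II-2 aff ·: X^aY
A/II-3 ? I-1×I-2: X^AX^A|X^AX^a
A/II-4 un ·: X^AY
A/II-5 un I-1×I-2: X^AX^A|X^AX^a
A/III-1 ? II-3×II-4: X^AX^A|X^AX^a
A/III-2 un II-3×II-4: X^AY
A/III-3 un II-1×II-2: X^AX^a
⇒ A over [I-1,I-2,II-1,II-2,II-3,II-4,II-5,III-1,III-2,III-3]: 13 consistent

III-1 ∈ {X^AX^A, X^AX^a}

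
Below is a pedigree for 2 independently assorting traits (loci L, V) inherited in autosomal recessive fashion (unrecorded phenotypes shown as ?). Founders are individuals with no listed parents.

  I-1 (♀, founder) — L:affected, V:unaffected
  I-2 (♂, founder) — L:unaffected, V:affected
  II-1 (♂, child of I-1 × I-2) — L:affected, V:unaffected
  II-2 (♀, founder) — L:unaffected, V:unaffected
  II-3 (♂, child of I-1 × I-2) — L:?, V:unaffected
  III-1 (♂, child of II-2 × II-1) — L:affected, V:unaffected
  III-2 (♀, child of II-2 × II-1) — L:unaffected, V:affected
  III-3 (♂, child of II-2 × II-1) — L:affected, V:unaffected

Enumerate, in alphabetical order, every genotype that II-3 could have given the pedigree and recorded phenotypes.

II-3 ∈ {Ll Vv, ll Vv}

L/I-1 aff ·: ll
L/I-2 un ·: Ll
L/II-1 aff I-1×I-2: ll
L/II-2 un ·: Ll
L/II-3 ? I-1×I-2: Ll|ll
L/III-1 aff II-2×II-1: ll
L/III-2 un II-2×II-1: Ll
L/III-3 aff II-2×II-1: ll
⇒ L over [I-1,I-2,II-1,II-2,II-3,III-1,III-2,III-3]: 2 consistent
V/I-1 un ·: VV|Vv
V/I-2 aff ·: vv
V/II-1 un I-1×I-2: Vv
V/II-2 un ·: Vv
V/II-3 un I-1×I-2: Vv
V/III-1 un II-2×II-1: VV|Vv
V/III-2 aff II-2×II-1: vv
V/III-3 un II-2×II-1: VV|Vv
⇒ V over [I-1,I-2,II-1,II-2,II-3,III-1,III-2,III-3]: 8 consistent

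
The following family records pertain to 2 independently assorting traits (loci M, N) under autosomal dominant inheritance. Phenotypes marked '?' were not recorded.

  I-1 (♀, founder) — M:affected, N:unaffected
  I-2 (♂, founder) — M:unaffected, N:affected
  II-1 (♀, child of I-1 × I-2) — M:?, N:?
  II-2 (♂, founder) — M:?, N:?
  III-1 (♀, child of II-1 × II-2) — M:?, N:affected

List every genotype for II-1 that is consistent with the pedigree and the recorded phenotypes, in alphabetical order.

M/I-1 aff ·: Mm|MM
M/I-2 un ·: mm
M/II-1 ? I-1×I-2: mm|Mm
M/II-2 ? ·: mm|Mm|MM
M/III-1 ? II-1×II-2: mm|Mm|MM
⇒ M over [I-1,I-2,II-1,II-2,III-1]: 18 consistent
N/I-1 un ·: nn
N/I-2 aff ·: Nn|NN
N/II-1 ? I-1×I-2: nn|Nn
N/II-2 ? ·: nn|Nn|NN
N/III-1 aff II-1×II-2: Nn|NN
⇒ N over [I-1,I-2,II-1,II-2,III-1]: 12 consistent

II-1 ∈ {Mm Nn, Mm nn, mm Nn, mm nn}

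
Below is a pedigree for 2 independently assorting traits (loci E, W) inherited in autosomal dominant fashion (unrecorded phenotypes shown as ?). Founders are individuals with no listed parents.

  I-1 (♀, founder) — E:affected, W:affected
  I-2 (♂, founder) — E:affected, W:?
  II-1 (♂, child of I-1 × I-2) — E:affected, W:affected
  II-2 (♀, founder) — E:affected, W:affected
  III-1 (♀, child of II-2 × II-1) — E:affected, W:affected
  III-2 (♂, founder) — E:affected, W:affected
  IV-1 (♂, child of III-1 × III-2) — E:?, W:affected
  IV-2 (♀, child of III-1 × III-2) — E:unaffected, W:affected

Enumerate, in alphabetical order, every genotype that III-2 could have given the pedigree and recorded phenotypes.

III-2 ∈ {Ee WW, Ee Ww}

E/I-1 aff ·: Ee|EE
E/I-2 aff ·: Ee|EE
E/II-1 aff I-1×I-2: Ee|EE
E/II-2 aff ·: Ee|EE
E/III-1 aff II-2×II-1: Ee
E/III-2 aff ·: Ee
E/IV-1 ? III-1×III-2: ee|Ee|EE
E/IV-2 un III-1×III-2: ee
⇒ E over [I-1,I-2,II-1,II-2,III-1,III-2,IV-1,IV-2]: 30 consistent
W/I-1 aff ·: Ww|WW
W/I-2 ? ·: ww|Ww|WW
W/II-1 aff I-1×I-2: Ww|WW
W/II-2 aff ·: Ww|WW
W/III-1 aff II-2×II-1: Ww|WW
W/III-2 aff ·: Ww|WW
W/IV-1 aff III-1×III-2: Ww|WW
W/IV-2 aff III-1×III-2: Ww|WW
⇒ W over [I-1,I-2,II-1,II-2,III-1,III-2,IV-1,IV-2]: 202 consistent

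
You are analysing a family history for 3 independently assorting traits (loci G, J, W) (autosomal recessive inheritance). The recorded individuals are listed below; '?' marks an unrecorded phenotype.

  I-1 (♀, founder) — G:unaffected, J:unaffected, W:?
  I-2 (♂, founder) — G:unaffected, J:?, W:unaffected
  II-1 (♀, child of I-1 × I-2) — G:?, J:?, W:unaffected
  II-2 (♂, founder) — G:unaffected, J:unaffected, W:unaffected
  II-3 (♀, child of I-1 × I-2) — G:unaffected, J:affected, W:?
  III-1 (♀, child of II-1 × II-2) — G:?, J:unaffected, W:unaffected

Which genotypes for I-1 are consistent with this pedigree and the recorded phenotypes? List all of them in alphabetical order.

I-1 ∈ {GG Jj WW, GG Jj Ww, GG Jj ww, Gg Jj WW, Gg Jj Ww, Gg Jj ww}

G/I-1 un ·: GG|Gg
G/I-2 un ·: GG|Gg
G/II-1 ? I-1×I-2: GG|Gg|gg
G/II-2 un ·: GG|Gg
G/II-3 un I-1×I-2: GG|Gg
G/III-1 ? II-1×II-2: GG|Gg|gg
⇒ G over [I-1,I-2,II-1,II-2,II-3,III-1]: 57 consistent
J/I-1 un ·: Jj
J/I-2 ? ·: Jj|jj
J/II-1 ? I-1×I-2: JJ|Jj|jj
J/II-2 un ·: JJ|Jj
J/II-3 aff I-1×I-2: jj
J/III-1 un II-1×II-2: JJ|Jj
⇒ J over [I-1,I-2,II-1,II-2,II-3,III-1]: 15 consistent
W/I-1 ? ·: WW|Ww|ww
W/I-2 un ·: WW|Ww
W/II-1 un I-1×I-2: WW|Ww
W/II-2 un ·: WW|Ww
W/II-3 ? I-1×I-2: WW|Ww|ww
W/III-1 un II-1×II-2: WW|Ww
⇒ W over [I-1,I-2,II-1,II-2,II-3,III-1]: 64 consistent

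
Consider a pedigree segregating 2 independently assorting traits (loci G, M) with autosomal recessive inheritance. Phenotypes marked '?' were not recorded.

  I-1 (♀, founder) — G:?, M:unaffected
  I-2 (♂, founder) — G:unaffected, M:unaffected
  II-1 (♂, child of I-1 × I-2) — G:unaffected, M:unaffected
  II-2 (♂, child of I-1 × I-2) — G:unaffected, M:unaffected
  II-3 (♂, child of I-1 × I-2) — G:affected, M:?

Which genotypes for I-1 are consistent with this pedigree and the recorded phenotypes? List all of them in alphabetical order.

G/I-1 ? ·: Gg|gg
G/I-2 un ·: Gg
G/II-1 un I-1×I-2: GG|Gg
G/II-2 un I-1×I-2: GG|Gg
G/II-3 aff I-1×I-2: gg
⇒ G over [I-1,I-2,II-1,II-2,II-3]: 5 consistent
M/I-1 un ·: MM|Mm
M/I-2 un ·: MM|Mm
M/II-1 un I-1×I-2: MM|Mm
M/II-2 un I-1×I-2: MM|Mm
M/II-3 ? I-1×I-2: MM|Mm|mm
⇒ M over [I-1,I-2,II-1,II-2,II-3]: 29 consistent

I-1 ∈ {Gg MM, Gg Mm, gg MM, gg Mm}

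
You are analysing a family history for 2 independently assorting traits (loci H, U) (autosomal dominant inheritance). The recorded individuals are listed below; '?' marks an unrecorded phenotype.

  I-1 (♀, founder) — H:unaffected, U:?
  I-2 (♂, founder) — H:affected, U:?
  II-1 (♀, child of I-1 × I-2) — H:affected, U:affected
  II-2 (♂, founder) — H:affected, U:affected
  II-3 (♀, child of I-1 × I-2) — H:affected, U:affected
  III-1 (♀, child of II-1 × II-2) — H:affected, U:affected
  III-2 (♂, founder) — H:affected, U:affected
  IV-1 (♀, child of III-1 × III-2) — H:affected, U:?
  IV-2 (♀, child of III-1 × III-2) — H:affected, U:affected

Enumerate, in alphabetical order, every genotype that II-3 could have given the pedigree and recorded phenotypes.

II-3 ∈ {Hh UU, Hh Uu}

H/I-1 un ·: hh
H/I-2 aff ·: Hh|HH
H/II-1 aff I-1×I-2: Hh
H/II-2 aff ·: Hh|HH
H/II-3 aff I-1×I-2: Hh
H/III-1 aff II-1×II-2: Hh|HH
H/III-2 aff ·: Hh|HH
H/IV-1 aff III-1×III-2: Hh|HH
H/IV-2 aff III-1×III-2: Hh|HH
⇒ H over [I-1,I-2,II-1,II-2,II-3,III-1,III-2,IV-1,IV-2]: 52 consistent
U/I-1 ? ·: uu|Uu|UU
U/I-2 ? ·: uu|Uu|UU
U/II-1 aff I-1×I-2: Uu|UU
U/II-2 aff ·: Uu|UU
U/II-3 aff I-1×I-2: Uu|UU
U/III-1 aff II-1×II-2: Uu|UU
U/III-2 aff ·: Uu|UU
U/IV-1 ? III-1×III-2: uu|Uu|UU
U/IV-2 aff III-1×III-2: Uu|UU
⇒ U over [I-1,I-2,II-1,II-2,II-3,III-1,III-2,IV-1,IV-2]: 440 consistent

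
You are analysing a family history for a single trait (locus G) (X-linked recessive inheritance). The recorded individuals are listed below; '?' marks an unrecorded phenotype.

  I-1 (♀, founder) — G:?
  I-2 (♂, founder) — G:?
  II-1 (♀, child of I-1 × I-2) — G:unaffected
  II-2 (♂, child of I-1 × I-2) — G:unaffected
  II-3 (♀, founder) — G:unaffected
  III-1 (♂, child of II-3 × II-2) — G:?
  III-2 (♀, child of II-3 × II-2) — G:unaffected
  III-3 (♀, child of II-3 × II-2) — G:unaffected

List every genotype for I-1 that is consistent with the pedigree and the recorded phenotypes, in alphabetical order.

G/I-1 ? ·: X^GX^G|X^GX^g
G/I-2 ? ·: X^GY|X^gY
G/II-1 un I-1×I-2: X^GX^G|X^GX^g
G/II-2 un I-1×I-2: X^GY
G/II-3 un ·: X^GX^G|X^GX^g
G/III-1 ? II-3×II-2: X^GY|X^gY
G/III-2 un II-3×II-2: X^GX^G|X^GX^g
G/III-3 un II-3×II-2: X^GX^G|X^GX^g
⇒ G over [I-1,I-2,II-1,II-2,II-3,III-1,III-2,III-3]: 45 consistent

I-1 ∈ {X^GX^G, X^GX^g}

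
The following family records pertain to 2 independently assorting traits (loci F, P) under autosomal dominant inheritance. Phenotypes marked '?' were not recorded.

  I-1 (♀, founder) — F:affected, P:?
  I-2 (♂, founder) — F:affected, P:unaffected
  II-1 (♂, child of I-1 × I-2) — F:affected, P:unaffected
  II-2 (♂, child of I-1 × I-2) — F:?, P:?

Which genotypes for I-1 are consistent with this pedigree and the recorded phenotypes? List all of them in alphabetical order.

I-1 ∈ {FF Pp, FF pp, Ff Pp, Ff pp}

F/I-1 aff ·: Ff|FF
F/I-2 aff ·: Ff|FF
F/II-1 aff I-1×I-2: Ff|FF
F/II-2 ? I-1×I-2: ff|Ff|FF
⇒ F over [I-1,I-2,II-1,II-2]: 15 consistent
P/I-1 ? ·: pp|Pp
P/I-2 un ·: pp
P/II-1 un I-1×I-2: pp
P/II-2 ? I-1×I-2: pp|Pp
⇒ P over [I-1,I-2,II-1,II-2]: 3 consistent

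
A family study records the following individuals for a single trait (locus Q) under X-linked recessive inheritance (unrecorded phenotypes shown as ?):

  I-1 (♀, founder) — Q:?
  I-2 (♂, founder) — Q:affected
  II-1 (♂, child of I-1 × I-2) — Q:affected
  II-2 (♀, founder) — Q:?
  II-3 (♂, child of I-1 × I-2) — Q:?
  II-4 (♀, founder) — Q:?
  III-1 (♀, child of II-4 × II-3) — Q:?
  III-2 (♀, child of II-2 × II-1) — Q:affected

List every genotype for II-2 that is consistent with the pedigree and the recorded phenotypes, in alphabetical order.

II-2 ∈ {X^QX^q, X^qX^q}

Q/I-1 ? ·: X^QX^q|X^qX^q
Q/I-2 aff ·: X^qY
Q/II-1 aff I-1×I-2: X^qY
Q/II-2 ? ·: X^QX^q|X^qX^q
Q/II-3 ? I-1×I-2: X^QY|X^qY
Q/II-4 ? ·: X^QX^Q|X^QX^q|X^qX^q
Q/III-1 ? II-4×II-3: X^QX^Q|X^QX^q|X^qX^q
Q/III-2 aff II-2×II-1: X^qX^q
⇒ Q over [I-1,I-2,II-1,II-2,II-3,II-4,III-1,III-2]: 24 consistent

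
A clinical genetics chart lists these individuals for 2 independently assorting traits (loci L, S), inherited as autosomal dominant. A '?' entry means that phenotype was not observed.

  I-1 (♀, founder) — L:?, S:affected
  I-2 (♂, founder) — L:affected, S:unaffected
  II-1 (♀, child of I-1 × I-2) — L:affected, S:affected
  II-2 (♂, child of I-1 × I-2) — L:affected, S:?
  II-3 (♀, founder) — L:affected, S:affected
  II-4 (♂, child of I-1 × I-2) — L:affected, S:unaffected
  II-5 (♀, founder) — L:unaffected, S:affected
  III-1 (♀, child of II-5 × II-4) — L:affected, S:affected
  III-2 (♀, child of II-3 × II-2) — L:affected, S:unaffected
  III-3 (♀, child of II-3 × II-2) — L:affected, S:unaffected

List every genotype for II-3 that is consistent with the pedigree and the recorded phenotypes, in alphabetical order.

L/I-1 ? ·: ll|Ll|LL
L/I-2 aff ·: Ll|LL
L/II-1 aff I-1×I-2: Ll|LL
L/II-2 aff I-1×I-2: Ll|LL
L/II-3 aff ·: Ll|LL
L/II-4 aff I-1×I-2: Ll|LL
L/II-5 un ·: ll
L/III-1 aff II-5×II-4: Ll
L/III-2 aff II-3×II-2: Ll|LL
L/III-3 aff II-3×II-2: Ll|LL
⇒ L over [I-1,I-2,II-1,II-2,II-3,II-4,II-5,III-1,III-2,III-3]: 177 consistent
S/I-1 aff ·: Ss
S/I-2 un ·: ss
S/II-1 aff I-1×I-2: Ss
S/II-2 ? I-1×I-2: ss|Ss
S/II-3 aff ·: Ss
S/II-4 un I-1×I-2: ss
S/II-5 aff ·: Ss|SS
S/III-1 aff II-5×II-4: Ss
S/III-2 un II-3×II-2: ss
S/III-3 un II-3×II-2: ss
⇒ S over [I-1,I-2,II-1,II-2,II-3,II-4,II-5,III-1,III-2,III-3]: 4 consistent

II-3 ∈ {LL Ss, Ll Ss}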